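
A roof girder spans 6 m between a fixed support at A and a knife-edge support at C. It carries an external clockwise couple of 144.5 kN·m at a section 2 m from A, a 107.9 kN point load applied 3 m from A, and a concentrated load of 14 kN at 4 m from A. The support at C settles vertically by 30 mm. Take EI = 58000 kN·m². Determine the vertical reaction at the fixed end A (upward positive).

Release the roller at C. Primary structure: cantilever fixed at A.
Free-end deflection of the primary structure under the applied loading (downward +):
  clockwise couple 144.5 at a = 2: M₀a(2L − a)/(2EI) = 1445/EI
  point load 107.9 at a = 3: Pa²(3L − a)/(6EI) = 2428/EI
  point load 14 at a = 4: Pa²(3L − a)/(6EI) = 522.7/EI
  δ_0 = 4395/EI
Tip deflection under a unit load at C: L³/(3EI) = 72/EI.
With EI = 58000 kN·m²: δ_0 = 0.075783 m and δ_{CC} = 0.001241 m/kN.
Compatibility — the beam at C must follow the support down by 0.03 m: δ_0 − R_C·δ_{CC} = 0.03, so R_C = (0.075783 − 0.03)/0.001241 = 36.88 kN.
Vertical equilibrium: R_A = ΣP − R_C = 121.9 − 36.88 = 85.02 kN.

R_A = 85.02 kN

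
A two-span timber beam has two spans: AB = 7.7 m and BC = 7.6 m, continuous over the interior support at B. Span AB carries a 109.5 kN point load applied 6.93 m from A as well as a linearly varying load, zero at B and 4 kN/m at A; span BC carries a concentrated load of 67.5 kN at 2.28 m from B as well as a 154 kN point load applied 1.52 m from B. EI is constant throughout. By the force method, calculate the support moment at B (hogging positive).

M_B = 172.4 kN·m

Take M_B as the redundant. Released structure: two simple spans AB and BC with a hinge at B.
End slopes at the hinge B, treating each span as simply supported:
  span AB: point load 109.5 at a = 6.93: Pab(L + a)/(6LEI) = 185/EI
  span AB: triangular load, peak 4: 7w₀L³/(360EI) = 35.51/EI
  span BC: point load 67.5 at a = 2.28: Pab(L + b)/(6LEI) = 232/EI
  span BC: point load 154 at a = 1.52: Pab(L + b)/(6LEI) = 427/EI
  relative rotation θ_0 = (220.5 + 658.9)/EI = 879.5/EI
A unit hogging moment at B produces rotation L₁/(3EI) + L₂/(3EI) = 5.1/EI.
Slope continuity at B: θ_0 = M_B·5.1/EI, so M_B = 879.5/5.1 = 172.4 kN·m (hogging).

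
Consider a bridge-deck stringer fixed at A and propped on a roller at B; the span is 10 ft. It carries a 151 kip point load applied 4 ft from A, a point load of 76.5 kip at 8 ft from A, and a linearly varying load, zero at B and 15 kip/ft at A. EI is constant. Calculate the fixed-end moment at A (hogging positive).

M_A = 463.4 kip·ft

Take the reaction at B as the redundant and release it; the primary structure is a cantilever fixed at A.
Downward deflection at the released point B due to the loads:
  point load 151 at a = 4: Pa²(3L − a)/(6EI) = 10469/EI
  point load 76.5 at a = 8: Pa²(3L − a)/(6EI) = 17952/EI
  triangular load, peak 15 at the fixed end: w₀L⁴/(30EI) = 5000/EI
  δ_0 = 33421/EI
Tip deflection under a unit load at B: L³/(3EI) = 333.3/EI.
Compatibility at B: δ_0 − R_B·δ_{BB} = 0, so R_B = 33421/333.3 = 100.3 kip.
Moment equilibrium about A: M_A = Σ(load moments about A) − R_B·L = 1466 − 100.3×10 = 463.4 kip·ft.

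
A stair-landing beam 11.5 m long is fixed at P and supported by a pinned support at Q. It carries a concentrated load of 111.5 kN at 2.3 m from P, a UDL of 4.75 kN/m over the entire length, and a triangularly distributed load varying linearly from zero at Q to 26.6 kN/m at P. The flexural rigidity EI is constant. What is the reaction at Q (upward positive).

Take the reaction at Q as the redundant and release it; the primary structure is a cantilever fixed at P.
Deflection at Q on the released cantilever, summing each load's contribution:
  point load 111.5 at a = 2.3: Pa²(3L − a)/(6EI) = 3165/EI
  UDL 4.75: wL⁴/(8EI) = 10385/EI
  triangular load, peak 26.6 at the fixed end: w₀L⁴/(30EI) = 15508/EI
  δ_0 = 29058/EI
Flexibility coefficient — unit upward force at Q: δ_{QQ} = L³/(3EI) = 507/EI.
The prop prevents deflection at Q: R_Q = δ_0/δ_{QQ} = 29058/507 = 57.32 kN.

R_Q = 57.32 kN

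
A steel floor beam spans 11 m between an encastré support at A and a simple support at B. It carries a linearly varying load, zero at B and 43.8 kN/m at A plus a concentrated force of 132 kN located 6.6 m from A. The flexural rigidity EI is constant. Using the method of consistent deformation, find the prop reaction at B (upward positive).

R_B = 105.2 kN

Remove the prop at B; the released (primary) structure is a cantilever built in at A.
Primary-structure tip deflection at B by superposition:
  triangular load, peak 43.8 at the fixed end: w₀L⁴/(30EI) = 21376/EI
  point load 132 at a = 6.6: Pa²(3L − a)/(6EI) = 25300/EI
  δ_0 = 46676/EI
Tip deflection under a unit load at B: L³/(3EI) = 443.7/EI.
Compatibility at B: δ_0 − R_B·δ_{BB} = 0, so R_B = 46676/443.7 = 105.2 kN.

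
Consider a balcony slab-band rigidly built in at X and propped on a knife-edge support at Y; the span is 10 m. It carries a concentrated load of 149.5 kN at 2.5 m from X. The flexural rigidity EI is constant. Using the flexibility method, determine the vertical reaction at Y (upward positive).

Remove the prop at Y; the released (primary) structure is a cantilever built in at X.
Primary-structure tip deflection at Y by superposition:
  point load 149.5 at a = 2.5: Pa²(3L − a)/(6EI) = 4283/EI
Flexibility coefficient — unit upward force at Y: δ_{YY} = L³/(3EI) = 333.3/EI.
The prop prevents deflection at Y: R_Y = δ_0/δ_{YY} = 4283/333.3 = 12.85 kN.

R_Y = 12.85 kN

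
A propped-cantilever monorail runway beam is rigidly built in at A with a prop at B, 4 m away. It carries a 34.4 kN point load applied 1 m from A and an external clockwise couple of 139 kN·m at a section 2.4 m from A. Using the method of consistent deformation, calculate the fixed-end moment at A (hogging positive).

M_A = -13.56 kN·m

Choose R_B as the redundant. The primary structure is the cantilever fixed at A.
Primary-structure tip deflection at B by superposition:
  point load 34.4 at a = 1: Pa²(3L − a)/(6EI) = 63.07/EI
  clockwise couple 139 at a = 2.4: M₀a(2L − a)/(2EI) = 934.1/EI
  δ_0 = 997.1/EI
Tip deflection under a unit load at B: L³/(3EI) = 21.33/EI.
Compatibility at B: δ_0 − R_B·δ_{BB} = 0, so R_B = 997.1/21.33 = 46.74 kN.
Moment equilibrium about A: M_A = Σ(load moments about A) − R_B·L = 173.4 − 46.74×4 = -13.56 kN·m.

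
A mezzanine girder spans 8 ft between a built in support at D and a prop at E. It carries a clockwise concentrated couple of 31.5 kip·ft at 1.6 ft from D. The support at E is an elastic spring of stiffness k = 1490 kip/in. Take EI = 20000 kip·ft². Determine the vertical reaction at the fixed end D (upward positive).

Remove the prop at E; the released (primary) structure is a cantilever built in at D.
Free-end deflection of the primary structure under the applied loading (downward +):
  clockwise couple 31.5 at a = 1.6: M₀a(2L − a)/(2EI) = 362.9/EI
Flexibility coefficient — unit upward force at E: δ_{EE} = L³/(3EI) = 170.7/EI.
With EI = 20000 kip·ft²: δ_0 = 0.018144 ft and δ_{EE} = 0.008533 ft/kip.
Compatibility — the spring shortens by R_E/k under the reaction it provides: δ_0 − R_E·δ_{EE} = R_E/k. With 1/k = 1/(1490×12) ft/kip = 0.000056 ft/kip, R_E = δ_0 / (δ_{EE} + 1/k) = 0.018144 / (0.008533 + 0.000056) = 2.112 kip.
Vertical equilibrium: R_D = ΣP − R_E = 0 − 2.112 = -2.112 kip.

R_D = -2.112 kip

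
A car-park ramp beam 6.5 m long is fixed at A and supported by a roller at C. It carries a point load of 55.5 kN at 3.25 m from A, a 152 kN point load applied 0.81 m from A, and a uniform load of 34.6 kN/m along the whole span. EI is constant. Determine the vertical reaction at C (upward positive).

Take the reaction at C as the redundant and release it; the primary structure is a cantilever fixed at A.
Deflection at C on the released cantilever, summing each load's contribution:
  point load 55.5 at a = 3.25: Pa²(3L − a)/(6EI) = 1588/EI
  point load 152 at a = 0.81: Pa²(3L − a)/(6EI) = 310.7/EI
  UDL 34.6: wL⁴/(8EI) = 7720/EI
  δ_0 = 9619/EI
Flexibility coefficient — unit upward force at C: δ_{CC} = L³/(3EI) = 91.54/EI.
Compatibility at C: δ_0 − R_C·δ_{CC} = 0, so R_C = 9619/91.54 = 105.1 kN.

R_C = 105.1 kN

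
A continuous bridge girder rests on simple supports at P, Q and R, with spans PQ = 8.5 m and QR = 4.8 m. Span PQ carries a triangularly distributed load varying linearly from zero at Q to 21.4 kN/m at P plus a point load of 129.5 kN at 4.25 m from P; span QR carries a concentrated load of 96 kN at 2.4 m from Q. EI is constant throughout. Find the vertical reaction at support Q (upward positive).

R_Q = 215 kN

Insert a hinge at Q; M_Q is the redundant, and each span becomes simply supported.
Discontinuity in slope at Q on the released structure — sum the simple-span end rotations:
  span PQ: triangular load, peak 21.4: 7w₀L³/(360EI) = 255.5/EI
  span PQ: point load 129.5 at a = 4.25: Pab(L + a)/(6LEI) = 584.8/EI
  span QR: point load 96 at a = 2.4: Pab(L + b)/(6LEI) = 138.2/EI
  relative rotation θ_0 = (840.3 + 138.2)/EI = 978.6/EI
A unit hogging moment at Q produces rotation L₁/(3EI) + L₂/(3EI) = 4.433/EI.
Slope continuity at Q: θ_0 = M_Q·4.433/EI, so M_Q = 978.6/4.433 = 220.7 kN·m (hogging).
Span PQ, ΣM about P with M_Q applied at Q: R_Q^{PQ}·8.5 = 808.1 + 220.7, so R_Q^{PQ} = 121 kN and R_P = 220.4 − 121 = 99.42 kN.
Span QR, ΣM about R: R_Q^{QR}·4.8 = 230.4 + 220.7, so R_Q^{QR} = 93.98 kN and R_R = 96 − 93.98 = 2.015 kN.
R_Q = 121 + 93.98 = 215 kN.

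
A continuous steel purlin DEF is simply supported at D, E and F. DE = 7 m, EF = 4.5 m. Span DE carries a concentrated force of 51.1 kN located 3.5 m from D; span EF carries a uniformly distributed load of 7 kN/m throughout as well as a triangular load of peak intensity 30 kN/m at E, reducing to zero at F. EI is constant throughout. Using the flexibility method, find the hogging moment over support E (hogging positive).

M_E = 63.61 kN·m

Insert a hinge at E; M_E is the redundant, and each span becomes simply supported.
End slopes at the hinge E, treating each span as simply supported:
  span DE: point load 51.1 at a = 3.5: Pab(L + a)/(6LEI) = 156.5/EI
  span EF: UDL 7: wL³/(24EI) = 26.58/EI
  span EF: triangular load, peak 30: w₀L³/(45EI) = 60.75/EI
  relative rotation θ_0 = (156.5 + 87.33)/EI = 243.8/EI
A unit hogging moment at E produces rotation L₁/(3EI) + L₂/(3EI) = 3.833/EI.
Slope continuity at E: θ_0 = M_E·3.833/EI, so M_E = 243.8/3.833 = 63.61 kN·m (hogging).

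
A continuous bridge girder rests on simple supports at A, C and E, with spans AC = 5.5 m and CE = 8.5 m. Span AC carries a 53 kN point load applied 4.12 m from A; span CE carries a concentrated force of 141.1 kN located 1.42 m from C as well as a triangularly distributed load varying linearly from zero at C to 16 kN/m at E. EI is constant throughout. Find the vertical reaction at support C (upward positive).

Release continuity at C by inserting a hinge; the redundant is the internal moment M_C. The primary structure is two simply-supported spans AC and CE.
Rotations at C on the released spans (each span's end-slope, ×1/EI):
  span AC: point load 53 at a = 4.12: Pab(L + a)/(6LEI) = 87.84/EI
  span CE: point load 141.1 at a = 1.42: Pab(L + b)/(6LEI) = 433.4/EI
  span CE: triangular load, peak 16: 7w₀L³/(360EI) = 191.1/EI
  relative rotation θ_0 = (87.84 + 624.4)/EI = 712.3/EI
A unit hogging moment at C produces rotation L₁/(3EI) + L₂/(3EI) = 4.667/EI.
Slope continuity at C: θ_0 = M_C·4.667/EI, so M_C = 712.3/4.667 = 152.6 kN·m (hogging).
Span AC, ΣM about A with M_C applied at C: R_C^{AC}·5.5 = 218.4 + 152.6, so R_C^{AC} = 67.45 kN and R_A = 53 − 67.45 = -14.45 kN.
Span CE, ΣM about E: R_C^{CE}·8.5 = 1192 + 152.6, so R_C^{CE} = 158.2 kN and R_E = 209.1 − 158.2 = 50.95 kN.
R_C = 67.45 + 158.2 = 225.6 kN.

R_C = 225.6 kN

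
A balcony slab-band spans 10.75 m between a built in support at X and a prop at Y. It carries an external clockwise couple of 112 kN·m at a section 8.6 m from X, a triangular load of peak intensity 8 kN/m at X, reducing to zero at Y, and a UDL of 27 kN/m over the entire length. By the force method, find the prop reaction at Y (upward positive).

Take the reaction at Y as the redundant and release it; the primary structure is a cantilever fixed at X.
Primary-structure tip deflection at Y by superposition:
  clockwise couple 112 at a = 8.6: M₀a(2L − a)/(2EI) = 6213/EI
  triangular load, peak 8 at the fixed end: w₀L⁴/(30EI) = 3561/EI
  UDL 27: wL⁴/(8EI) = 45072/EI
  δ_0 = 54846/EI
Tip deflection under a unit load at Y: L³/(3EI) = 414.1/EI.
Compatibility at Y: δ_0 − R_Y·δ_{YY} = 0, so R_Y = 54846/414.1 = 132.4 kN.

R_Y = 132.4 kN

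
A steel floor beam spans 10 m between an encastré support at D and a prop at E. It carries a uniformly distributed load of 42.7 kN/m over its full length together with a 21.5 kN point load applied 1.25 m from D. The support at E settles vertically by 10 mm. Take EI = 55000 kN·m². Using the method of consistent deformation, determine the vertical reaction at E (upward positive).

R_E = 159 kN

Release the roller at E. Primary structure: cantilever fixed at D.
Downward deflection at the released point E due to the loads:
  UDL 42.7: wL⁴/(8EI) = 53375/EI
  point load 21.5 at a = 1.25: Pa²(3L − a)/(6EI) = 161/EI
  δ_0 = 53536/EI
Tip deflection under a unit load at E: L³/(3EI) = 333.3/EI.
With EI = 55000 kN·m²: δ_0 = 0.97338 m and δ_{EE} = 0.006061 m/kN.
Compatibility — the beam at E must follow the support down by 0.01 m: δ_0 − R_E·δ_{EE} = 0.01, so R_E = (0.97338 − 0.01)/0.006061 = 159 kN.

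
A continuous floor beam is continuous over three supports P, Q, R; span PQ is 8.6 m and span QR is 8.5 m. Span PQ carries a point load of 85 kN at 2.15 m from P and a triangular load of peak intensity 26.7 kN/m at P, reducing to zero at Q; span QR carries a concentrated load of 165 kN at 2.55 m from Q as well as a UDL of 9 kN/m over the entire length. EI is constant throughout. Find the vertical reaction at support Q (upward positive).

Release continuity at Q by inserting a hinge; the redundant is the internal moment M_Q. The primary structure is two simply-supported spans PQ and QR.
Rotations at Q on the released spans (each span's end-slope, ×1/EI):
  span PQ: point load 85 at a = 2.15: Pab(L + a)/(6LEI) = 245.6/EI
  span PQ: triangular load, peak 26.7: 7w₀L³/(360EI) = 330.2/EI
  span QR: point load 165 at a = 2.55: Pab(L + b)/(6LEI) = 709.3/EI
  span QR: UDL 9: wL³/(24EI) = 230.3/EI
  relative rotation θ_0 = (575.8 + 939.6)/EI = 1515/EI
A unit hogging moment at Q produces rotation L₁/(3EI) + L₂/(3EI) = 5.7/EI.
Slope continuity at Q: θ_0 = M_Q·5.7/EI, so M_Q = 1515/5.7 = 265.9 kN·m (hogging).
Span PQ, ΣM about P with M_Q applied at Q: R_Q^{PQ}·8.6 = 511.9 + 265.9, so R_Q^{PQ} = 90.43 kN and R_P = 199.8 − 90.43 = 109.4 kN.
Span QR, ΣM about R: R_Q^{QR}·8.5 = 1307 + 265.9, so R_Q^{QR} = 185 kN and R_R = 241.5 − 185 = 56.47 kN.
R_Q = 90.43 + 185 = 275.5 kN.

R_Q = 275.5 kN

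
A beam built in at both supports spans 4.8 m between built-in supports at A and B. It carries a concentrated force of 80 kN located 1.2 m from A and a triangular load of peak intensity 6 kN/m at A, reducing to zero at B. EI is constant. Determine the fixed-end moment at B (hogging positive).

M_B = 22.61 kN·m

Release both end moments; the primary structure is a simply-supported span AB with redundants M_A and M_B.
Simple-span end rotations at A and B under the given loads:
  at A: point load 80 at a = 1.2: Pab(L + b)/(6LEI) = 100.8/EI
  at B: point load 80 at a = 1.2: Pab(L + a)/(6LEI) = 72/EI
  at A: triangular load, peak 6: w₀L³/(45EI) = 14.75/EI
  at B: triangular load, peak 6: 7w₀L³/(360EI) = 12.9/EI
  θ_A0 = 115.5/EI,  θ_B0 = 84.9/EI
Flexibility coefficients: a unit moment at one end gives L/(3EI) there and L/(6EI) at the far end, so f₁₁ = f₂₂ = 1.6/EI and f₁₂ = f₂₁ = 0.8/EI.
Compatibility — zero rotation at each built-in end:
  1.6 M_A + 0.8 M_B = 115.5
  0.8 M_A + 1.6 M_B = 84.9
Solving the pair gives M_A = 60.91 kN·m and M_B = 22.61 kN·m (hogging).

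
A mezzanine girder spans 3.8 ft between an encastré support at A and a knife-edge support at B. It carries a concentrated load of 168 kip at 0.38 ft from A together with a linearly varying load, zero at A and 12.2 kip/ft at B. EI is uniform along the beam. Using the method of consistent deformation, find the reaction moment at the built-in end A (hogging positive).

M_A = 64.86 kip·ft

Take the reaction at B as the redundant and release it; the primary structure is a cantilever fixed at A.
Deflection at B on the released cantilever, summing each load's contribution:
  point load 168 at a = 0.38: Pa²(3L − a)/(6EI) = 44.56/EI
  triangular load, peak 12.2 at the free end: 11w₀L⁴/(120EI) = 233.2/EI
  δ_0 = 277.7/EI
Flexibility coefficient — unit upward force at B: δ_{BB} = L³/(3EI) = 18.29/EI.
Compatibility at B: δ_0 − R_B·δ_{BB} = 0, so R_B = 277.7/18.29 = 15.19 kip.
Moment equilibrium about A: M_A = Σ(load moments about A) − R_B·L = 122.6 − 15.19×3.8 = 64.86 kip·ft.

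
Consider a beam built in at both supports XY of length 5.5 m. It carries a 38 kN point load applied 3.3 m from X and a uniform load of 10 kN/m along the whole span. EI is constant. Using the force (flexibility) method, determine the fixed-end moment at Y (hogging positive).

M_Y = 55.3 kN·m

Release both end moments; the primary structure is a simply-supported span XY with redundants M_X and M_Y.
On the primary (simply-supported) span, the end slopes from the loading are:
  at X: point load 38 at a = 3.3: Pab(L + b)/(6LEI) = 64.37/EI
  at Y: point load 38 at a = 3.3: Pab(L + a)/(6LEI) = 73.57/EI
  at X: UDL 10: wL³/(24EI) = 69.32/EI
  at Y: UDL 10: wL³/(24EI) = 69.32/EI
  θ_X0 = 133.7/EI,  θ_Y0 = 142.9/EI
Flexibility coefficients: a unit moment at one end gives L/(3EI) there and L/(6EI) at the far end, so f₁₁ = f₂₂ = 1.833/EI and f₁₂ = f₂₁ = 0.9167/EI.
Compatibility — zero rotation at each built-in end:
  1.833 M_X + 0.9167 M_Y = 133.7
  0.9167 M_X + 1.833 M_Y = 142.9
Solving the pair gives M_X = 45.27 kN·m and M_Y = 55.3 kN·m (hogging).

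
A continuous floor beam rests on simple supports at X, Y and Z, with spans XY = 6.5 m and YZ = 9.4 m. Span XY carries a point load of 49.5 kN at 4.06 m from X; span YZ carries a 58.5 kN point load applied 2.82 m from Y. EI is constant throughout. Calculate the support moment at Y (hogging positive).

Insert a hinge at Y; M_Y is the redundant, and each span becomes simply supported.
Rotations at Y on the released spans (each span's end-slope, ×1/EI):
  span XY: point load 49.5 at a = 4.06: Pab(L + a)/(6LEI) = 132.8/EI
  span YZ: point load 58.5 at a = 2.82: Pab(L + b)/(6LEI) = 307.6/EI
  relative rotation θ_0 = (132.8 + 307.6)/EI = 440.3/EI
A unit hogging moment at Y produces rotation L₁/(3EI) + L₂/(3EI) = 5.3/EI.
Compatibility: M_Y·(L₁+L₂)/(3EI) = θ_0, giving M_Y = 83.08 kN·m (hogging).

M_Y = 83.08 kN·m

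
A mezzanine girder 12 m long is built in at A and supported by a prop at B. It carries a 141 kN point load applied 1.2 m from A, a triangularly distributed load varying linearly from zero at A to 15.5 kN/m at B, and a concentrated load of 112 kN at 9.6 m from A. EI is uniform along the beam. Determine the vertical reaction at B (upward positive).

Release the roller at B. Primary structure: cantilever fixed at A.
Primary-structure tip deflection at B by superposition:
  point load 141 at a = 1.2: Pa²(3L − a)/(6EI) = 1178/EI
  triangular load, peak 15.5 at the free end: 11w₀L⁴/(120EI) = 29462/EI
  point load 112 at a = 9.6: Pa²(3L − a)/(6EI) = 45416/EI
  δ_0 = 76056/EI
Flexibility coefficient — unit upward force at B: δ_{BB} = L³/(3EI) = 576/EI.
The prop prevents deflection at B: R_B = δ_0/δ_{BB} = 76056/576 = 132 kN.

R_B = 132 kN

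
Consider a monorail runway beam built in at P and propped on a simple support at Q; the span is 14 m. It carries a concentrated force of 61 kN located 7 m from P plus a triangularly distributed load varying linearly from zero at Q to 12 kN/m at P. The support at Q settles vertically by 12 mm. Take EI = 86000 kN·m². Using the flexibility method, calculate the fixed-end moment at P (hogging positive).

M_P = 332.7 kN·m

Release the roller at Q. Primary structure: cantilever fixed at P.
Primary-structure tip deflection at Q by superposition:
  point load 61 at a = 7: Pa²(3L − a)/(6EI) = 17436/EI
  triangular load, peak 12 at the fixed end: w₀L⁴/(30EI) = 15366/EI
  δ_0 = 32802/EI
Tip deflection under a unit load at Q: L³/(3EI) = 914.7/EI.
With EI = 86000 kN·m²: δ_0 = 0.38142 m and δ_{QQ} = 0.010636 m/kN.
Compatibility — the beam at Q must follow the support down by 0.012 m: δ_0 − R_Q·δ_{QQ} = 0.012, so R_Q = (0.38142 − 0.012)/0.010636 = 34.73 kN.
Moment equilibrium about P: M_P = Σ(load moments about P) − R_Q·L = 819 − 34.73×14 = 332.7 kN·m.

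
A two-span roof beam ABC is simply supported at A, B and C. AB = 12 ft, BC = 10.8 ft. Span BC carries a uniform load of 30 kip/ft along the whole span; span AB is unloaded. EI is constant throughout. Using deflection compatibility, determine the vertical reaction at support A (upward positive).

R_A = -17.27 kip

Insert a hinge at B; M_B is the redundant, and each span becomes simply supported.
Rotations at B on the released spans (each span's end-slope, ×1/EI):
  span BC: UDL 30: wL³/(24EI) = 1575/EI
  relative rotation θ_0 = (0 + 1575)/EI = 1575/EI
A unit hogging moment at B produces rotation L₁/(3EI) + L₂/(3EI) = 7.6/EI.
Compatibility: M_B·(L₁+L₂)/(3EI) = θ_0, giving M_B = 207.2 kip·ft (hogging).
Span AB, ΣM about A with M_B applied at B: R_B^{AB}·12 = 0 + 207.2, so R_B^{AB} = 17.27 kip and R_A = 0 − 17.27 = -17.27 kip.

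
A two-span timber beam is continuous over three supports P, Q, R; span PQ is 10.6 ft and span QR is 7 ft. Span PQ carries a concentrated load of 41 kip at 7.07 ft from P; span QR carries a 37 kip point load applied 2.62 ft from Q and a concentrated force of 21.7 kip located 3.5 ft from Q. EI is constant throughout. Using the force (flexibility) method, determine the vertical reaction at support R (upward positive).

R_R = 13.36 kip

Insert a hinge at Q; M_Q is the redundant, and each span becomes simply supported.
Rotations at Q on the released spans (each span's end-slope, ×1/EI):
  span PQ: point load 41 at a = 7.07: Pab(L + a)/(6LEI) = 284.3/EI
  span QR: point load 37 at a = 2.62: Pab(L + b)/(6LEI) = 115/EI
  span QR: point load 21.7 at a = 3.5: Pab(L + b)/(6LEI) = 66.46/EI
  relative rotation θ_0 = (284.3 + 181.5)/EI = 465.8/EI
A unit hogging moment at Q produces rotation L₁/(3EI) + L₂/(3EI) = 5.867/EI.
Slope continuity at Q: θ_0 = M_Q·5.867/EI, so M_Q = 465.8/5.867 = 79.4 kip·ft (hogging).
Span QR, ΣM about R: R_Q^{QR}·7 = 238 + 79.4, so R_Q^{QR} = 45.34 kip and R_R = 58.7 − 45.34 = 13.36 kip.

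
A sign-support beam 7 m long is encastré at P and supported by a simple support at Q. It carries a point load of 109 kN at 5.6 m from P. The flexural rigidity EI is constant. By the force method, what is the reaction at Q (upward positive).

Remove the prop at Q; the released (primary) structure is a cantilever built in at P.
Deflection at Q on the released cantilever, summing each load's contribution:
  point load 109 at a = 5.6: Pa²(3L − a)/(6EI) = 8773/EI
Flexibility coefficient — unit upward force at Q: δ_{QQ} = L³/(3EI) = 114.3/EI.
The prop prevents deflection at Q: R_Q = δ_0/δ_{QQ} = 8773/114.3 = 76.74 kN.

R_Q = 76.74 kN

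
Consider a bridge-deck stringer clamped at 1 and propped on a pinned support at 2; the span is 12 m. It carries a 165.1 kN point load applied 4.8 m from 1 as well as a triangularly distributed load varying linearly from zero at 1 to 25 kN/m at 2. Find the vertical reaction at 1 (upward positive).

Choose R_2 as the redundant. The primary structure is the cantilever fixed at 1.
Free-end deflection of the primary structure under the applied loading (downward +):
  point load 165.1 at a = 4.8: Pa²(3L − a)/(6EI) = 19780/EI
  triangular load, peak 25 at the free end: 11w₀L⁴/(120EI) = 47520/EI
  δ_0 = 67300/EI
Flexibility coefficient — unit upward force at 2: δ_{22} = L³/(3EI) = 576/EI.
The prop prevents deflection at 2: R_2 = δ_0/δ_{22} = 67300/576 = 116.8 kN.
Vertical equilibrium: R_1 = ΣP − R_2 = 315.1 − 116.8 = 198.3 kN.

R_1 = 198.3 kN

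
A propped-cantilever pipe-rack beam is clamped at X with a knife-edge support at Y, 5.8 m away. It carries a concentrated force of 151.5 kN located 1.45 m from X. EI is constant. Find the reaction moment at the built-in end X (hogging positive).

Choose R_Y as the redundant. The primary structure is the cantilever fixed at X.
Deflection at Y on the released cantilever, summing each load's contribution:
  point load 151.5 at a = 1.45: Pa²(3L − a)/(6EI) = 846.8/EI
Tip deflection under a unit load at Y: L³/(3EI) = 65.04/EI.
Compatibility at Y: δ_0 − R_Y·δ_{YY} = 0, so R_Y = 846.8/65.04 = 13.02 kN.
Moment equilibrium about X: M_X = Σ(load moments about X) − R_Y·L = 219.7 − 13.02×5.8 = 144.2 kN·m.

M_X = 144.2 kN·m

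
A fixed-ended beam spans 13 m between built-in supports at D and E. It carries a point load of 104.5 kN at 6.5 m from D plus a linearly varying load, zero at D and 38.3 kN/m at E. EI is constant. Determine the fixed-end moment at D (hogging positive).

M_D = 385.6 kN·m

Take the two fixed-end moments M_D, M_E as redundants; the released structure is the simple span DE.
Simple-span end rotations at D and E under the given loads:
  at D: point load 104.5 at a = 6.5: Pab(L + b)/(6LEI) = 1104/EI
  at E: point load 104.5 at a = 6.5: Pab(L + a)/(6LEI) = 1104/EI
  at D: triangular load, peak 38.3: 7w₀L³/(360EI) = 1636/EI
  at E: triangular load, peak 38.3: w₀L³/(45EI) = 1870/EI
  θ_D0 = 2740/EI,  θ_E0 = 2974/EI
Flexibility coefficients: a unit moment at one end gives L/(3EI) there and L/(6EI) at the far end, so f₁₁ = f₂₂ = 4.333/EI and f₁₂ = f₂₁ = 2.167/EI.
Compatibility — zero rotation at each built-in end:
  4.333 M_D + 2.167 M_E = 2740
  2.167 M_D + 4.333 M_E = 2974
Solving the pair gives M_D = 385.6 kN·m and M_E = 493.4 kN·m (hogging).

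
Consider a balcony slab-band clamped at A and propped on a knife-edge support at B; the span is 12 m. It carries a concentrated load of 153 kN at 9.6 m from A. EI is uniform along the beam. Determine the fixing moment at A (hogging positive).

M_A = 176.3 kN·m

Release the roller at B. Primary structure: cantilever fixed at A.
Free-end deflection of the primary structure under the applied loading (downward +):
  point load 153 at a = 9.6: Pa²(3L − a)/(6EI) = 62042/EI
Tip deflection under a unit load at B: L³/(3EI) = 576/EI.
Compatibility at B: δ_0 − R_B·δ_{BB} = 0, so R_B = 62042/576 = 107.7 kN.
Moment equilibrium about A: M_A = Σ(load moments about A) − R_B·L = 1469 − 107.7×12 = 176.3 kN·m.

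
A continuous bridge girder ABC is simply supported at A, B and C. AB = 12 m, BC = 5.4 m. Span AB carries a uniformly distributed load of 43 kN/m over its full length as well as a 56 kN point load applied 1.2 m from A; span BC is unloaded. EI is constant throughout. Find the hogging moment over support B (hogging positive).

M_B = 556.7 kN·m

Take M_B as the redundant. Released structure: two simple spans AB and BC with a hinge at B.
Discontinuity in slope at B on the released structure — sum the simple-span end rotations:
  span AB: UDL 43: wL³/(24EI) = 3096/EI
  span AB: point load 56 at a = 1.2: Pab(L + a)/(6LEI) = 133.1/EI
  relative rotation θ_0 = (3229 + 0)/EI = 3229/EI
A unit hogging moment at B produces rotation L₁/(3EI) + L₂/(3EI) = 5.8/EI.
Slope continuity at B: θ_0 = M_B·5.8/EI, so M_B = 3229/5.8 = 556.7 kN·m (hogging).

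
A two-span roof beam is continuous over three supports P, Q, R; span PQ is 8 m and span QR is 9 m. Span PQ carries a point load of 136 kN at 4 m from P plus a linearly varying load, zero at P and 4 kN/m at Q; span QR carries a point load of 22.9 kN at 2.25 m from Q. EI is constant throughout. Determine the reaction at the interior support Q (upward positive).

R_Q = 124.6 kN

Insert a hinge at Q; M_Q is the redundant, and each span becomes simply supported.
Discontinuity in slope at Q on the released structure — sum the simple-span end rotations:
  span PQ: point load 136 at a = 4: Pab(L + a)/(6LEI) = 544/EI
  span PQ: triangular load, peak 4: w₀L³/(45EI) = 45.51/EI
  span QR: point load 22.9 at a = 2.25: Pab(L + b)/(6LEI) = 101.4/EI
  relative rotation θ_0 = (589.5 + 101.4)/EI = 691/EI
A unit hogging moment at Q produces rotation L₁/(3EI) + L₂/(3EI) = 5.667/EI.
Slope continuity at Q: θ_0 = M_Q·5.667/EI, so M_Q = 691/5.667 = 121.9 kN·m (hogging).
Span PQ, ΣM about P with M_Q applied at Q: R_Q^{PQ}·8 = 629.3 + 121.9, so R_Q^{PQ} = 93.91 kN and R_P = 152 − 93.91 = 58.09 kN.
Span QR, ΣM about R: R_Q^{QR}·9 = 154.6 + 121.9, so R_Q^{QR} = 30.72 kN and R_R = 22.9 − 30.72 = -7.823 kN.
R_Q = 93.91 + 30.72 = 124.6 kN.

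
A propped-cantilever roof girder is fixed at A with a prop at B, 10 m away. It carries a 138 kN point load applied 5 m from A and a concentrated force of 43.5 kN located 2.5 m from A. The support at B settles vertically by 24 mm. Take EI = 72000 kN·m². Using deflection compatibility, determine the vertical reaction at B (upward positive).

Release the roller at B. Primary structure: cantilever fixed at A.
Deflection at B on the released cantilever, summing each load's contribution:
  point load 138 at a = 5: Pa²(3L − a)/(6EI) = 14375/EI
  point load 43.5 at a = 2.5: Pa²(3L − a)/(6EI) = 1246/EI
  δ_0 = 15621/EI
Tip deflection under a unit load at B: L³/(3EI) = 333.3/EI.
With EI = 72000 kN·m²: δ_0 = 0.21696 m and δ_{BB} = 0.00463 m/kN.
Compatibility — the beam at B must follow the support down by 0.024 m: δ_0 − R_B·δ_{BB} = 0.024, so R_B = (0.21696 − 0.024)/0.00463 = 41.68 kN.

R_B = 41.68 kN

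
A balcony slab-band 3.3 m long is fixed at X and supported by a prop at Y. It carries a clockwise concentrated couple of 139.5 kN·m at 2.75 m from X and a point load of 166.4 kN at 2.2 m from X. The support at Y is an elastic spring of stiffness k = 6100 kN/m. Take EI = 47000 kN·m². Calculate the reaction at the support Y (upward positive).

R_Y = 90.02 kN

Take the reaction at Y as the redundant and release it; the primary structure is a cantilever fixed at X.
Primary-structure tip deflection at Y by superposition:
  clockwise couple 139.5 at a = 2.75: M₀a(2L − a)/(2EI) = 738.5/EI
  point load 166.4 at a = 2.2: Pa²(3L − a)/(6EI) = 1034/EI
  δ_0 = 1772/EI
Tip deflection under a unit load at Y: L³/(3EI) = 11.98/EI.
With EI = 47000 kN·m²: δ_0 = 0.037703 m and δ_{YY} = 0.000255 m/kN.
Compatibility — the spring shortens by R_Y/k under the reaction it provides: δ_0 − R_Y·δ_{YY} = R_Y/k. With 1/k = 0.000164 m/kN, R_Y = δ_0 / (δ_{YY} + 1/k) = 0.037703 / (0.000255 + 0.000164) = 90.02 kN.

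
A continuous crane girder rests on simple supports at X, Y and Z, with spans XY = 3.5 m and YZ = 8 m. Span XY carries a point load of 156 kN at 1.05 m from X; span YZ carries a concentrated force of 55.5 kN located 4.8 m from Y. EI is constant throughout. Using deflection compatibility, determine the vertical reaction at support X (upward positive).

Take M_Y as the redundant. Released structure: two simple spans XY and YZ with a hinge at Y.
End slopes at the hinge Y, treating each span as simply supported:
  span XY: point load 156 at a = 1.05: Pab(L + a)/(6LEI) = 86.95/EI
  span YZ: point load 55.5 at a = 4.8: Pab(L + b)/(6LEI) = 198.9/EI
  relative rotation θ_0 = (86.95 + 198.9)/EI = 285.9/EI
A unit hogging moment at Y produces rotation L₁/(3EI) + L₂/(3EI) = 3.833/EI.
Slope continuity at Y: θ_0 = M_Y·3.833/EI, so M_Y = 285.9/3.833 = 74.57 kN·m (hogging).
Span XY, ΣM about X with M_Y applied at Y: R_Y^{XY}·3.5 = 163.8 + 74.57, so R_Y^{XY} = 68.11 kN and R_X = 156 − 68.11 = 87.89 kN.

R_X = 87.89 kN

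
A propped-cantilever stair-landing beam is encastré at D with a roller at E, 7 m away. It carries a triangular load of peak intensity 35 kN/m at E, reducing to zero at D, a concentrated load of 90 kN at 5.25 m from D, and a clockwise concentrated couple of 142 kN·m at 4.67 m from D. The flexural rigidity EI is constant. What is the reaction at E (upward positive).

Choose R_E as the redundant. The primary structure is the cantilever fixed at D.
Free-end deflection of the primary structure under the applied loading (downward +):
  triangular load, peak 35 at the free end: 11w₀L⁴/(120EI) = 7703/EI
  point load 90 at a = 5.25: Pa²(3L − a)/(6EI) = 6512/EI
  clockwise couple 142 at a = 4.67: M₀a(2L − a)/(2EI) = 3094/EI
  δ_0 = 17308/EI
Flexibility coefficient — unit upward force at E: δ_{EE} = L³/(3EI) = 114.3/EI.
The prop prevents deflection at E: R_E = δ_0/δ_{EE} = 17308/114.3 = 151.4 kN.

R_E = 151.4 kN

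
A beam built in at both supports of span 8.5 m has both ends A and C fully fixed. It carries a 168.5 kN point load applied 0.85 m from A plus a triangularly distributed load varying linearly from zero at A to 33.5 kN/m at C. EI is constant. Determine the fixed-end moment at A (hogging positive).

Release both end moments; the primary structure is a simply-supported span AC with redundants M_A and M_C.
On the primary (simply-supported) span, the end slopes from the loading are:
  at A: point load 168.5 at a = 0.85: Pab(L + b)/(6LEI) = 347/EI
  at C: point load 168.5 at a = 0.85: Pab(L + a)/(6LEI) = 200.9/EI
  at A: triangular load, peak 33.5: 7w₀L³/(360EI) = 400/EI
  at C: triangular load, peak 33.5: w₀L³/(45EI) = 457.2/EI
  θ_A0 = 747/EI,  θ_C0 = 658.1/EI
Flexibility coefficients: a unit moment at one end gives L/(3EI) there and L/(6EI) at the far end, so f₁₁ = f₂₂ = 2.833/EI and f₁₂ = f₂₁ = 1.417/EI.
Compatibility — zero rotation at each built-in end:
  2.833 M_A + 1.417 M_C = 747
  1.417 M_A + 2.833 M_C = 658.1
Solving the pair gives M_A = 196.7 kN·m and M_C = 133.9 kN·m (hogging).

M_A = 196.7 kN·m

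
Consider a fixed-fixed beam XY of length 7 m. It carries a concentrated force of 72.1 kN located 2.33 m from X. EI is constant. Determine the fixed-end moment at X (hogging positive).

M_X = 74.77 kN·m

Release both end moments; the primary structure is a simply-supported span XY with redundants M_X and M_Y.
Simple-span end rotations at X and Y under the given loads:
  at X: point load 72.1 at a = 2.33: Pab(L + b)/(6LEI) = 218/EI
  at Y: point load 72.1 at a = 2.33: Pab(L + a)/(6LEI) = 174.3/EI
  θ_X0 = 218/EI,  θ_Y0 = 174.3/EI
Flexibility coefficients: a unit moment at one end gives L/(3EI) there and L/(6EI) at the far end, so f₁₁ = f₂₂ = 2.333/EI and f₁₂ = f₂₁ = 1.167/EI.
Compatibility — zero rotation at each built-in end:
  2.333 M_X + 1.167 M_Y = 218
  1.167 M_X + 2.333 M_Y = 174.3
Solving the pair gives M_X = 74.77 kN·m and M_Y = 37.31 kN·m (hogging).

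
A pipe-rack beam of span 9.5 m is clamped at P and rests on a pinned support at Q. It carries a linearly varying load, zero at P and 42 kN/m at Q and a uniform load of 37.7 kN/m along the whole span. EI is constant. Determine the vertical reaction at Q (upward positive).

R_Q = 244 kN

Remove the prop at Q; the released (primary) structure is a cantilever built in at P.
Downward deflection at the released point Q due to the loads:
  triangular load, peak 42 at the free end: 11w₀L⁴/(120EI) = 31358/EI
  UDL 37.7: wL⁴/(8EI) = 38384/EI
  δ_0 = 69742/EI
Flexibility coefficient — unit upward force at Q: δ_{QQ} = L³/(3EI) = 285.8/EI.
Compatibility at Q: δ_0 − R_Q·δ_{QQ} = 0, so R_Q = 69742/285.8 = 244 kN.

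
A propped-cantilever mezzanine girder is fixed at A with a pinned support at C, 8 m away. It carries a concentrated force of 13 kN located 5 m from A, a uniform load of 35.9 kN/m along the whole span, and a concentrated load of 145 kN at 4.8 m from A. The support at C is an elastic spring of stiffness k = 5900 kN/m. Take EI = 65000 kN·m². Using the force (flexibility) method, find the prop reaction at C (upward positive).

R_C = 165.7 kN

Take the reaction at C as the redundant and release it; the primary structure is a cantilever fixed at A.
Free-end deflection of the primary structure under the applied loading (downward +):
  point load 13 at a = 5: Pa²(3L − a)/(6EI) = 1029/EI
  UDL 35.9: wL⁴/(8EI) = 18381/EI
  point load 145 at a = 4.8: Pa²(3L − a)/(6EI) = 10691/EI
  δ_0 = 30101/EI
Flexibility coefficient — unit upward force at C: δ_{CC} = L³/(3EI) = 170.7/EI.
With EI = 65000 kN·m²: δ_0 = 0.46309 m and δ_{CC} = 0.002626 m/kN.
Compatibility — the spring shortens by R_C/k under the reaction it provides: δ_0 − R_C·δ_{CC} = R_C/k. With 1/k = 0.000169 m/kN, R_C = δ_0 / (δ_{CC} + 1/k) = 0.46309 / (0.002626 + 0.000169) = 165.7 kN.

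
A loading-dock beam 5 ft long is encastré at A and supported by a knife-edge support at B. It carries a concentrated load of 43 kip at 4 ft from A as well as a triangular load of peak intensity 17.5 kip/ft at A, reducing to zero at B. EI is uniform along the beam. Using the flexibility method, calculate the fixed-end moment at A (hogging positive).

M_A = 49.81 kip·ft

Remove the prop at B; the released (primary) structure is a cantilever built in at A.
Free-end deflection of the primary structure under the applied loading (downward +):
  point load 43 at a = 4: Pa²(3L − a)/(6EI) = 1261/EI
  triangular load, peak 17.5 at the fixed end: w₀L⁴/(30EI) = 364.6/EI
  δ_0 = 1626/EI
Flexibility coefficient — unit upward force at B: δ_{BB} = L³/(3EI) = 41.67/EI.
The prop prevents deflection at B: R_B = δ_0/δ_{BB} = 1626/41.67 = 39.02 kip.
Moment equilibrium about A: M_A = Σ(load moments about A) − R_B·L = 244.9 − 39.02×5 = 49.81 kip·ft.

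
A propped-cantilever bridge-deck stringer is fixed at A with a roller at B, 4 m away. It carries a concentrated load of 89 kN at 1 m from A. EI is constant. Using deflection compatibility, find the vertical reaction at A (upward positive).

Take the reaction at B as the redundant and release it; the primary structure is a cantilever fixed at A.
Primary-structure tip deflection at B by superposition:
  point load 89 at a = 1: Pa²(3L − a)/(6EI) = 163.2/EI
Tip deflection under a unit load at B: L³/(3EI) = 21.33/EI.
The prop prevents deflection at B: R_B = δ_0/δ_{BB} = 163.2/21.33 = 7.648 kN.
Vertical equilibrium: R_A = ΣP − R_B = 89 − 7.648 = 81.35 kN.

R_A = 81.35 kN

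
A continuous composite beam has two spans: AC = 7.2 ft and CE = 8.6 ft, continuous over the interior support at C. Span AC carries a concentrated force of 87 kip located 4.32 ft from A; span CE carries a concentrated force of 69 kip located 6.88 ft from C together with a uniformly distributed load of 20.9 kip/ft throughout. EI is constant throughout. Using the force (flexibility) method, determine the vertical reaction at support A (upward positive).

Release continuity at C by inserting a hinge; the redundant is the internal moment M_C. The primary structure is two simply-supported spans AC and CE.
End slopes at the hinge C, treating each span as simply supported:
  span AC: point load 87 at a = 4.32: Pab(L + a)/(6LEI) = 288.6/EI
  span CE: point load 69 at a = 6.88: Pab(L + b)/(6LEI) = 163.3/EI
  span CE: UDL 20.9: wL³/(24EI) = 553.9/EI
  relative rotation θ_0 = (288.6 + 717.2)/EI = 1006/EI
A unit hogging moment at C produces rotation L₁/(3EI) + L₂/(3EI) = 5.267/EI.
Slope continuity at C: θ_0 = M_C·5.267/EI, so M_C = 1006/5.267 = 191 kip·ft (hogging).
Span AC, ΣM about A with M_C applied at C: R_C^{AC}·7.2 = 375.8 + 191, so R_C^{AC} = 78.73 kip and R_A = 87 − 78.73 = 8.274 kip.

R_A = 8.274 kip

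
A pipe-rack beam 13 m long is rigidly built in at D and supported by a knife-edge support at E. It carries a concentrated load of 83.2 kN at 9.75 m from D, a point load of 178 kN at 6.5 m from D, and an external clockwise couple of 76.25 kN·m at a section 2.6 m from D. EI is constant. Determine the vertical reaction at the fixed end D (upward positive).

Take the reaction at E as the redundant and release it; the primary structure is a cantilever fixed at D.
Free-end deflection of the primary structure under the applied loading (downward +):
  point load 83.2 at a = 9.75: Pa²(3L − a)/(6EI) = 38557/EI
  point load 178 at a = 6.5: Pa²(3L − a)/(6EI) = 40736/EI
  clockwise couple 76.25 at a = 2.6: M₀a(2L − a)/(2EI) = 2320/EI
  δ_0 = 81613/EI
Flexibility coefficient — unit upward force at E: δ_{EE} = L³/(3EI) = 732.3/EI.
Compatibility at E: δ_0 − R_E·δ_{EE} = 0, so R_E = 81613/732.3 = 111.4 kN.
Vertical equilibrium: R_D = ΣP − R_E = 261.2 − 111.4 = 149.8 kN.

R_D = 149.8 kN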